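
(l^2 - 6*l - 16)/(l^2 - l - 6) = (l - 8)/(l - 3)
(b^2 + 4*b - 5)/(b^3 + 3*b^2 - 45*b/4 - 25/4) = 4*(b - 1)/(4*b^2 - 8*b - 5)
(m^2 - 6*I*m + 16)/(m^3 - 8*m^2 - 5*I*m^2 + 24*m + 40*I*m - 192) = (m + 2*I)/(m^2 + m*(-8 + 3*I) - 24*I)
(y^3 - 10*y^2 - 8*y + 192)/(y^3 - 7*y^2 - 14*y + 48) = (y^2 - 2*y - 24)/(y^2 + y - 6)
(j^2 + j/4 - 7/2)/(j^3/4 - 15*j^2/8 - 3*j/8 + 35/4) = 2*(4*j - 7)/(2*j^2 - 19*j + 35)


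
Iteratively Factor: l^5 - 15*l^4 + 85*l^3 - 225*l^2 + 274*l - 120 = (l - 4)*(l^4 - 11*l^3 + 41*l^2 - 61*l + 30) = (l - 4)*(l - 1)*(l^3 - 10*l^2 + 31*l - 30) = (l - 5)*(l - 4)*(l - 1)*(l^2 - 5*l + 6) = (l - 5)*(l - 4)*(l - 3)*(l - 1)*(l - 2)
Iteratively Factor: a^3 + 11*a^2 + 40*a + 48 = (a + 4)*(a^2 + 7*a + 12) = (a + 3)*(a + 4)*(a + 4)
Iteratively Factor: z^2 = (z)*(z)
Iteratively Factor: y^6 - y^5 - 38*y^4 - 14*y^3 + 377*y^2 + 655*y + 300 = (y - 5)*(y^5 + 4*y^4 - 18*y^3 - 104*y^2 - 143*y - 60) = (y - 5)*(y + 4)*(y^4 - 18*y^2 - 32*y - 15) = (y - 5)*(y + 3)*(y + 4)*(y^3 - 3*y^2 - 9*y - 5) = (y - 5)*(y + 1)*(y + 3)*(y + 4)*(y^2 - 4*y - 5) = (y - 5)*(y + 1)^2*(y + 3)*(y + 4)*(y - 5)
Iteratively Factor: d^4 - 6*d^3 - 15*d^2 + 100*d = (d)*(d^3 - 6*d^2 - 15*d + 100) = d*(d - 5)*(d^2 - d - 20) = d*(d - 5)^2*(d + 4)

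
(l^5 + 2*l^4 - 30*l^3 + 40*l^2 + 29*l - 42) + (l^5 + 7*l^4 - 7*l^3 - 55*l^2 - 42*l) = 2*l^5 + 9*l^4 - 37*l^3 - 15*l^2 - 13*l - 42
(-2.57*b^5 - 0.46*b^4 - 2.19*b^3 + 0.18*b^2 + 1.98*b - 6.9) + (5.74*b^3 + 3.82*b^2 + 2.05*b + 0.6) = -2.57*b^5 - 0.46*b^4 + 3.55*b^3 + 4.0*b^2 + 4.03*b - 6.3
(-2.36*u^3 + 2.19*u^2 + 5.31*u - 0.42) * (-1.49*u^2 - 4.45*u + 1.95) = 3.5164*u^5 + 7.2389*u^4 - 22.2594*u^3 - 18.7332*u^2 + 12.2235*u - 0.819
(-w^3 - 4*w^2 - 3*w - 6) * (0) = 0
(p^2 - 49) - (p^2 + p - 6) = -p - 43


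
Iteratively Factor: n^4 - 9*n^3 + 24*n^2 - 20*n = (n)*(n^3 - 9*n^2 + 24*n - 20) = n*(n - 2)*(n^2 - 7*n + 10) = n*(n - 5)*(n - 2)*(n - 2)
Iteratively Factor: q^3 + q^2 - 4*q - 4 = (q + 1)*(q^2 - 4) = (q - 2)*(q + 1)*(q + 2)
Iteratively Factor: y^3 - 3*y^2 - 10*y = (y)*(y^2 - 3*y - 10) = y*(y + 2)*(y - 5)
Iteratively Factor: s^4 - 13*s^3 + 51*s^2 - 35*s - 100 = (s - 5)*(s^3 - 8*s^2 + 11*s + 20) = (s - 5)^2*(s^2 - 3*s - 4) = (s - 5)^2*(s - 4)*(s + 1)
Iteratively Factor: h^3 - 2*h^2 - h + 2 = (h + 1)*(h^2 - 3*h + 2) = (h - 2)*(h + 1)*(h - 1)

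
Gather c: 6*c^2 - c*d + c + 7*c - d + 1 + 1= 6*c^2 + c*(8 - d) - d + 2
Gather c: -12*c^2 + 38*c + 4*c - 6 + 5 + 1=-12*c^2 + 42*c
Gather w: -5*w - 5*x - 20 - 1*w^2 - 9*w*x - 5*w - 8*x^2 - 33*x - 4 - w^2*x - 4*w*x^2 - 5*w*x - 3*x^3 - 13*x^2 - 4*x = w^2*(-x - 1) + w*(-4*x^2 - 14*x - 10) - 3*x^3 - 21*x^2 - 42*x - 24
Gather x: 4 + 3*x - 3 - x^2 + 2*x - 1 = -x^2 + 5*x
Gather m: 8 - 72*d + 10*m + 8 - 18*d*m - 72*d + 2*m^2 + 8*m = -144*d + 2*m^2 + m*(18 - 18*d) + 16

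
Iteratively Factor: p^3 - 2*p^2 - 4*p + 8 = (p + 2)*(p^2 - 4*p + 4) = (p - 2)*(p + 2)*(p - 2)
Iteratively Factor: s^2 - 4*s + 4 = (s - 2)*(s - 2)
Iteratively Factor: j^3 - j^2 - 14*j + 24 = (j + 4)*(j^2 - 5*j + 6) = (j - 3)*(j + 4)*(j - 2)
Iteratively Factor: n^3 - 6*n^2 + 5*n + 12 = (n - 4)*(n^2 - 2*n - 3) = (n - 4)*(n + 1)*(n - 3)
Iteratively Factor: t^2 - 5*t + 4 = (t - 4)*(t - 1)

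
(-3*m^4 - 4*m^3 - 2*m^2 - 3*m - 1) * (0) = 0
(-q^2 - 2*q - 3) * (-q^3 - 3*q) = q^5 + 2*q^4 + 6*q^3 + 6*q^2 + 9*q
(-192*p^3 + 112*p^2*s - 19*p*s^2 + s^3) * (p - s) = -192*p^4 + 304*p^3*s - 131*p^2*s^2 + 20*p*s^3 - s^4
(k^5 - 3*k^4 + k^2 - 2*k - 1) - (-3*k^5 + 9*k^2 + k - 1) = 4*k^5 - 3*k^4 - 8*k^2 - 3*k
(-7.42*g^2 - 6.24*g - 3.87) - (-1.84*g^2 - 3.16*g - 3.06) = -5.58*g^2 - 3.08*g - 0.81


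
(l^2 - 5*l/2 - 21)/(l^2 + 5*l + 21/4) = 2*(l - 6)/(2*l + 3)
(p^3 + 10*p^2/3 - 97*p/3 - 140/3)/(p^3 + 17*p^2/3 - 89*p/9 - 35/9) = 3*(3*p^2 - 11*p - 20)/(9*p^2 - 12*p - 5)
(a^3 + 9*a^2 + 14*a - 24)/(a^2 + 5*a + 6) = (a^3 + 9*a^2 + 14*a - 24)/(a^2 + 5*a + 6)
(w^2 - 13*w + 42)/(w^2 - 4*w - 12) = (w - 7)/(w + 2)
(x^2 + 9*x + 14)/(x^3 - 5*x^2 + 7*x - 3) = (x^2 + 9*x + 14)/(x^3 - 5*x^2 + 7*x - 3)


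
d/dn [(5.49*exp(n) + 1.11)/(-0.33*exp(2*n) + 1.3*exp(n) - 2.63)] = (1.8117*exp(2*n) + 0.7326*exp(n) - 15.8817)*exp(n)/(0.1089*exp(4*n) - 0.858*exp(3*n) + 3.4258*exp(2*n) - 6.838*exp(n) + 6.9169)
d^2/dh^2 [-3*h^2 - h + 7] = -6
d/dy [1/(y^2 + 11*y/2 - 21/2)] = 2*(-4*y - 11)/(2*y^2 + 11*y - 21)^2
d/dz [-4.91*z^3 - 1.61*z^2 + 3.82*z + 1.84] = -14.73*z^2 - 3.22*z + 3.82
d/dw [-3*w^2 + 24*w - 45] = 24 - 6*w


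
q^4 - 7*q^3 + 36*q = q*(q - 6)*(q - 3)*(q + 2)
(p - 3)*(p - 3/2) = p^2 - 9*p/2 + 9/2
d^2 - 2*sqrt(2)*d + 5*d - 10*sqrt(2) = (d + 5)*(d - 2*sqrt(2))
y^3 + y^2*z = y^2*(y + z)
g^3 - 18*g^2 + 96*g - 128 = (g - 8)^2*(g - 2)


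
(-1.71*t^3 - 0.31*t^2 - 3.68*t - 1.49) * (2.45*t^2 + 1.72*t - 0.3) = -4.1895*t^5 - 3.7007*t^4 - 9.0362*t^3 - 9.8871*t^2 - 1.4588*t + 0.447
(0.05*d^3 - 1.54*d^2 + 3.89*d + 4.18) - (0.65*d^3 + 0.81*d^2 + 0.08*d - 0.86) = -0.6*d^3 - 2.35*d^2 + 3.81*d + 5.04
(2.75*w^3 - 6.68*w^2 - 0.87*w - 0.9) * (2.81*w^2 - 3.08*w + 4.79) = 7.7275*w^5 - 27.2408*w^4 + 31.3022*w^3 - 31.8466*w^2 - 1.3953*w - 4.311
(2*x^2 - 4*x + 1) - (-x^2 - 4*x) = 3*x^2 + 1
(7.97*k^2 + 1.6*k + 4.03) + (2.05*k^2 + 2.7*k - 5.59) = 10.02*k^2 + 4.3*k - 1.56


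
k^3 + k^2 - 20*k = k*(k - 4)*(k + 5)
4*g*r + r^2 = r*(4*g + r)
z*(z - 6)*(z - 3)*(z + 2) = z^4 - 7*z^3 + 36*z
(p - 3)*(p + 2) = p^2 - p - 6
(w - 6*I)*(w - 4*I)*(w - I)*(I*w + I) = I*w^4 + 11*w^3 + I*w^3 + 11*w^2 - 34*I*w^2 - 24*w - 34*I*w - 24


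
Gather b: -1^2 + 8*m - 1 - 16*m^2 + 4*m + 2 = -16*m^2 + 12*m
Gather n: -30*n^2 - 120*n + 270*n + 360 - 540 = -30*n^2 + 150*n - 180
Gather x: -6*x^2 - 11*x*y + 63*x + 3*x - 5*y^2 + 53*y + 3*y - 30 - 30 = -6*x^2 + x*(66 - 11*y) - 5*y^2 + 56*y - 60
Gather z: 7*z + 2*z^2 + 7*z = 2*z^2 + 14*z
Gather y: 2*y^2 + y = 2*y^2 + y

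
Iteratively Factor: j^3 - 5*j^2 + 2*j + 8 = (j - 2)*(j^2 - 3*j - 4) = (j - 2)*(j + 1)*(j - 4)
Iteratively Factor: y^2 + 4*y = (y)*(y + 4)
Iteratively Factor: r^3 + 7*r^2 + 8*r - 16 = (r - 1)*(r^2 + 8*r + 16) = (r - 1)*(r + 4)*(r + 4)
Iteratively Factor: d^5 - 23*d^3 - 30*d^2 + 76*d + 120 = (d - 2)*(d^4 + 2*d^3 - 19*d^2 - 68*d - 60) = (d - 5)*(d - 2)*(d^3 + 7*d^2 + 16*d + 12) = (d - 5)*(d - 2)*(d + 3)*(d^2 + 4*d + 4) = (d - 5)*(d - 2)*(d + 2)*(d + 3)*(d + 2)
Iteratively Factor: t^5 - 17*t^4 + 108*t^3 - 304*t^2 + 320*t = (t - 4)*(t^4 - 13*t^3 + 56*t^2 - 80*t) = (t - 4)^2*(t^3 - 9*t^2 + 20*t) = t*(t - 4)^2*(t^2 - 9*t + 20) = t*(t - 5)*(t - 4)^2*(t - 4)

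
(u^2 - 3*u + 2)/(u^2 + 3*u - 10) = (u - 1)/(u + 5)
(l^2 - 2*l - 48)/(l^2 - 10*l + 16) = (l + 6)/(l - 2)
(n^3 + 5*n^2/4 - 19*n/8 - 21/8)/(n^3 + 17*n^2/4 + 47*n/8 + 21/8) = (2*n - 3)/(2*n + 3)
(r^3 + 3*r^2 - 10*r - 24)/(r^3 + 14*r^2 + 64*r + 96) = (r^2 - r - 6)/(r^2 + 10*r + 24)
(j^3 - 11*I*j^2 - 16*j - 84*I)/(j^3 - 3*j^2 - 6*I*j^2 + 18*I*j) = (j^2 - 5*I*j + 14)/(j*(j - 3))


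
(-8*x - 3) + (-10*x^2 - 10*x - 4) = -10*x^2 - 18*x - 7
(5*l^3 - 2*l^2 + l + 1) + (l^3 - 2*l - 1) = 6*l^3 - 2*l^2 - l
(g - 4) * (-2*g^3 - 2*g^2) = -2*g^4 + 6*g^3 + 8*g^2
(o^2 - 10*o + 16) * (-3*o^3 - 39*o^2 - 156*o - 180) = -3*o^5 - 9*o^4 + 186*o^3 + 756*o^2 - 696*o - 2880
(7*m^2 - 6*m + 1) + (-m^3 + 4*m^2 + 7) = -m^3 + 11*m^2 - 6*m + 8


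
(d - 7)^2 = d^2 - 14*d + 49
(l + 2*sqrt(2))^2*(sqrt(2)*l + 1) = sqrt(2)*l^3 + 9*l^2 + 12*sqrt(2)*l + 8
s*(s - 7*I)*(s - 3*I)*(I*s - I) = I*s^4 + 10*s^3 - I*s^3 - 10*s^2 - 21*I*s^2 + 21*I*s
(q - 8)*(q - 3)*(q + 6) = q^3 - 5*q^2 - 42*q + 144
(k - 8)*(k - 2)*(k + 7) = k^3 - 3*k^2 - 54*k + 112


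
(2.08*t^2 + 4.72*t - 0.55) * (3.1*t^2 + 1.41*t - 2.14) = 6.448*t^4 + 17.5648*t^3 + 0.498999999999999*t^2 - 10.8763*t + 1.177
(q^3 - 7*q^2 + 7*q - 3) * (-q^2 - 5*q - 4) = -q^5 + 2*q^4 + 24*q^3 - 4*q^2 - 13*q + 12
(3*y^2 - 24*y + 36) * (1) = 3*y^2 - 24*y + 36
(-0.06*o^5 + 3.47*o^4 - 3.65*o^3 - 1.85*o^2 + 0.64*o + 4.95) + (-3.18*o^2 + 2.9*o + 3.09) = -0.06*o^5 + 3.47*o^4 - 3.65*o^3 - 5.03*o^2 + 3.54*o + 8.04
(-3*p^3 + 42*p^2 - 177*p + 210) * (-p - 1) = 3*p^4 - 39*p^3 + 135*p^2 - 33*p - 210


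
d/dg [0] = 0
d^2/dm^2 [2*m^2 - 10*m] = 4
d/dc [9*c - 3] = 9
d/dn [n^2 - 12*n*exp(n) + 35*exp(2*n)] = -12*n*exp(n) + 2*n + 70*exp(2*n) - 12*exp(n)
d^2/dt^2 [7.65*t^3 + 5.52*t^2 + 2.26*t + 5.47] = 45.9*t + 11.04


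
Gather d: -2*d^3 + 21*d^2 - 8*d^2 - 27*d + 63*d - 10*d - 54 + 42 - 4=-2*d^3 + 13*d^2 + 26*d - 16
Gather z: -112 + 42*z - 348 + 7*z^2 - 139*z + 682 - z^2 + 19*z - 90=6*z^2 - 78*z + 132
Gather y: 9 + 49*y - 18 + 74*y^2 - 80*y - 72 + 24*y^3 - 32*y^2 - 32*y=24*y^3 + 42*y^2 - 63*y - 81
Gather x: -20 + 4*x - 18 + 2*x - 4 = 6*x - 42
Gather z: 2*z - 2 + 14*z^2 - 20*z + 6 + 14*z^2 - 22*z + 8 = 28*z^2 - 40*z + 12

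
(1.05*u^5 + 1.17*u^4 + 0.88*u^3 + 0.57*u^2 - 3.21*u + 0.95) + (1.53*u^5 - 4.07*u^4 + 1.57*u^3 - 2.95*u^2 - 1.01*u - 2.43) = 2.58*u^5 - 2.9*u^4 + 2.45*u^3 - 2.38*u^2 - 4.22*u - 1.48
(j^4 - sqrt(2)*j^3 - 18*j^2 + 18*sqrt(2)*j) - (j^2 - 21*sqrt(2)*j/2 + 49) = j^4 - sqrt(2)*j^3 - 19*j^2 + 57*sqrt(2)*j/2 - 49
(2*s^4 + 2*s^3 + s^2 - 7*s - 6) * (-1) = -2*s^4 - 2*s^3 - s^2 + 7*s + 6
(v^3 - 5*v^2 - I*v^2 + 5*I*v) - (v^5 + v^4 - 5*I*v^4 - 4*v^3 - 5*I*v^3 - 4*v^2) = -v^5 - v^4 + 5*I*v^4 + 5*v^3 + 5*I*v^3 - v^2 - I*v^2 + 5*I*v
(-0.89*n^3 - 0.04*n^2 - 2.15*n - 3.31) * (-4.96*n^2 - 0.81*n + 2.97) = 4.4144*n^5 + 0.9193*n^4 + 8.0531*n^3 + 18.0403*n^2 - 3.7044*n - 9.8307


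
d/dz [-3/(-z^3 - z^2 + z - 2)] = 3*(-3*z^2 - 2*z + 1)/(z^3 + z^2 - z + 2)^2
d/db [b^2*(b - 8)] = b*(3*b - 16)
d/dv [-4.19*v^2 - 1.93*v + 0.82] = -8.38*v - 1.93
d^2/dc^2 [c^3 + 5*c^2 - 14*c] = 6*c + 10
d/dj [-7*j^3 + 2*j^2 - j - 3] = -21*j^2 + 4*j - 1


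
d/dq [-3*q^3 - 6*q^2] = 3*q*(-3*q - 4)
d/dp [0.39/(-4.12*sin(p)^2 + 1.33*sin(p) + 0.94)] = (3.2136*sin(p) - 0.5187)*cos(p)/(-4.12*sin(p)^2 + 1.33*sin(p) + 0.94)^2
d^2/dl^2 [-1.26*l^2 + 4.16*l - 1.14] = -2.52000000000000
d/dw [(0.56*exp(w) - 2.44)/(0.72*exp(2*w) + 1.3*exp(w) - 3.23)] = (-0.4032*exp(2*w) + 3.5136*exp(w) + 1.3632)*exp(w)/(0.5184*exp(4*w) + 1.872*exp(3*w) - 2.9612*exp(2*w) - 8.398*exp(w) + 10.4329)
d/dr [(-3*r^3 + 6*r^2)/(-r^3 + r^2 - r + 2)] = 3*r*(-r*(r - 2)*(3*r^2 - 2*r + 1) + (3*r - 4)*(r^3 - r^2 + r - 2))/(r^3 - r^2 + r - 2)^2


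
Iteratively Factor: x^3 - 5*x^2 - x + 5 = (x + 1)*(x^2 - 6*x + 5) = (x - 1)*(x + 1)*(x - 5)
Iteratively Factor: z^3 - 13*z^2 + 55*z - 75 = (z - 3)*(z^2 - 10*z + 25) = (z - 5)*(z - 3)*(z - 5)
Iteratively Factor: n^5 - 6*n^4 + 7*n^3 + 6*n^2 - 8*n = (n + 1)*(n^4 - 7*n^3 + 14*n^2 - 8*n) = (n - 1)*(n + 1)*(n^3 - 6*n^2 + 8*n) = (n - 2)*(n - 1)*(n + 1)*(n^2 - 4*n) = n*(n - 2)*(n - 1)*(n + 1)*(n - 4)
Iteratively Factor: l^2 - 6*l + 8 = (l - 2)*(l - 4)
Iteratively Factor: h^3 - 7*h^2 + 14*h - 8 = (h - 4)*(h^2 - 3*h + 2) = (h - 4)*(h - 2)*(h - 1)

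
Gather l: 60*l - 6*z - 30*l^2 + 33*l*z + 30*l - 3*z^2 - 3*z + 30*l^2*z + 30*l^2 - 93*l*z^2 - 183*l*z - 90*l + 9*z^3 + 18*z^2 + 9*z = 30*l^2*z + l*(-93*z^2 - 150*z) + 9*z^3 + 15*z^2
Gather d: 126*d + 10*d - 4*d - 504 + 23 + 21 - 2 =132*d - 462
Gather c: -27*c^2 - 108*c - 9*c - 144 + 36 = -27*c^2 - 117*c - 108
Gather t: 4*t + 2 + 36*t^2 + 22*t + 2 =36*t^2 + 26*t + 4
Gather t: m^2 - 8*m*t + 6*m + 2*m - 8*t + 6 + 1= m^2 + 8*m + t*(-8*m - 8) + 7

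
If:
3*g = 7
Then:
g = 7/3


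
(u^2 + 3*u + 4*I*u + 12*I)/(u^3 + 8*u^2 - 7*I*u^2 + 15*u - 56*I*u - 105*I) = (u + 4*I)/(u^2 + u*(5 - 7*I) - 35*I)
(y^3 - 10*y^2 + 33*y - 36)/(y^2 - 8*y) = (y^3 - 10*y^2 + 33*y - 36)/(y*(y - 8))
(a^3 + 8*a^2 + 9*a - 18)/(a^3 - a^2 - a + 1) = (a^2 + 9*a + 18)/(a^2 - 1)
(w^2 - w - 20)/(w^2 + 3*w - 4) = (w - 5)/(w - 1)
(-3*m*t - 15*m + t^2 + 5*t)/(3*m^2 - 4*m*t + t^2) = (t + 5)/(-m + t)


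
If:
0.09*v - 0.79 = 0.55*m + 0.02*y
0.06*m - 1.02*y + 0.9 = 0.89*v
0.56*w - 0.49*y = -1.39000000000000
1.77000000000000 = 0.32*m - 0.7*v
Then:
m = -2.15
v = -3.51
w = 0.86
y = 3.82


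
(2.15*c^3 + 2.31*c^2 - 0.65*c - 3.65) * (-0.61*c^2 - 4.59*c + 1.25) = -1.3115*c^5 - 11.2776*c^4 - 7.5189*c^3 + 8.0975*c^2 + 15.941*c - 4.5625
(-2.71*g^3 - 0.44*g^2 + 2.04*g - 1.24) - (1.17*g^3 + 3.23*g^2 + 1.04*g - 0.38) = -3.88*g^3 - 3.67*g^2 + 1.0*g - 0.86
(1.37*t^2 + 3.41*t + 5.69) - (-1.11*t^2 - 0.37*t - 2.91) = 2.48*t^2 + 3.78*t + 8.6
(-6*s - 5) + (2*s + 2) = -4*s - 3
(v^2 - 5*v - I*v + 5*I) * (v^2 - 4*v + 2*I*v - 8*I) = v^4 - 9*v^3 + I*v^3 + 22*v^2 - 9*I*v^2 - 18*v + 20*I*v + 40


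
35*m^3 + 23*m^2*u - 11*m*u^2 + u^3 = (-7*m + u)*(-5*m + u)*(m + u)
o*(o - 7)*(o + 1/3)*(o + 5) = o^4 - 5*o^3/3 - 107*o^2/3 - 35*o/3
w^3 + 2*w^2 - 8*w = w*(w - 2)*(w + 4)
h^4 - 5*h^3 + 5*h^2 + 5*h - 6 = (h - 3)*(h - 2)*(h - 1)*(h + 1)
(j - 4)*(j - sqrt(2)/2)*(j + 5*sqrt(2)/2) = j^3 - 4*j^2 + 2*sqrt(2)*j^2 - 8*sqrt(2)*j - 5*j/2 + 10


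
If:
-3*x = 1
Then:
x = -1/3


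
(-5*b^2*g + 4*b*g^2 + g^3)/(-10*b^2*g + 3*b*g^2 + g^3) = (b - g)/(2*b - g)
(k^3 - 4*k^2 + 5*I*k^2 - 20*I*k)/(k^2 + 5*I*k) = k - 4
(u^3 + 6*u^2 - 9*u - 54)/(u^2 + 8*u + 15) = (u^2 + 3*u - 18)/(u + 5)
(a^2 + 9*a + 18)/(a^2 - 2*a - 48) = (a + 3)/(a - 8)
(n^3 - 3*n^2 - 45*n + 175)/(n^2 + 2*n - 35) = n - 5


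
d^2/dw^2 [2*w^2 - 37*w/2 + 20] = 4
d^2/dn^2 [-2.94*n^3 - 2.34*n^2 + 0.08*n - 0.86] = -17.64*n - 4.68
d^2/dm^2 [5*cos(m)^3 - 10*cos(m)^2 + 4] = -15*cos(m)/4 + 20*cos(2*m) - 45*cos(3*m)/4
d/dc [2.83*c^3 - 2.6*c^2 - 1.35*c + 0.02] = 8.49*c^2 - 5.2*c - 1.35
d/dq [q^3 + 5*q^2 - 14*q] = 3*q^2 + 10*q - 14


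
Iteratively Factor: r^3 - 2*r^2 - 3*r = (r - 3)*(r^2 + r) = (r - 3)*(r + 1)*(r)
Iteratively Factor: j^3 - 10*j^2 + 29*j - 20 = (j - 5)*(j^2 - 5*j + 4) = (j - 5)*(j - 1)*(j - 4)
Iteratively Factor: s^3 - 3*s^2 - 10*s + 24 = (s + 3)*(s^2 - 6*s + 8) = (s - 2)*(s + 3)*(s - 4)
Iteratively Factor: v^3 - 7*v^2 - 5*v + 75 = (v - 5)*(v^2 - 2*v - 15) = (v - 5)^2*(v + 3)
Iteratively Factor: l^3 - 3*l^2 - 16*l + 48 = (l - 3)*(l^2 - 16) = (l - 4)*(l - 3)*(l + 4)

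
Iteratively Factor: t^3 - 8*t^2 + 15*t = (t - 3)*(t^2 - 5*t) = (t - 5)*(t - 3)*(t)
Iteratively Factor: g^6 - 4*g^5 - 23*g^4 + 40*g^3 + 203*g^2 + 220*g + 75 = (g + 1)*(g^5 - 5*g^4 - 18*g^3 + 58*g^2 + 145*g + 75) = (g + 1)*(g + 3)*(g^4 - 8*g^3 + 6*g^2 + 40*g + 25) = (g - 5)*(g + 1)*(g + 3)*(g^3 - 3*g^2 - 9*g - 5) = (g - 5)*(g + 1)^2*(g + 3)*(g^2 - 4*g - 5) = (g - 5)*(g + 1)^3*(g + 3)*(g - 5)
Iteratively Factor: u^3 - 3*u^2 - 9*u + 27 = (u - 3)*(u^2 - 9) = (u - 3)*(u + 3)*(u - 3)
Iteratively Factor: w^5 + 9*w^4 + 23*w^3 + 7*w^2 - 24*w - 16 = (w + 4)*(w^4 + 5*w^3 + 3*w^2 - 5*w - 4) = (w - 1)*(w + 4)*(w^3 + 6*w^2 + 9*w + 4) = (w - 1)*(w + 1)*(w + 4)*(w^2 + 5*w + 4) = (w - 1)*(w + 1)*(w + 4)^2*(w + 1)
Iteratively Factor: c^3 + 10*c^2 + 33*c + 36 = (c + 3)*(c^2 + 7*c + 12) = (c + 3)^2*(c + 4)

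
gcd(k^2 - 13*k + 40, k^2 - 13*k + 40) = k^2 - 13*k + 40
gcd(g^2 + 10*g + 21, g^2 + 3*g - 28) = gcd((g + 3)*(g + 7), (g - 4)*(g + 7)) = g + 7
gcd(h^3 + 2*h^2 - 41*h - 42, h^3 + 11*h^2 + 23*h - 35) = h + 7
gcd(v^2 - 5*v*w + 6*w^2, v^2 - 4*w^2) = v - 2*w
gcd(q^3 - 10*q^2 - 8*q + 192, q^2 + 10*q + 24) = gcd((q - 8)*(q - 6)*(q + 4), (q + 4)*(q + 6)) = q + 4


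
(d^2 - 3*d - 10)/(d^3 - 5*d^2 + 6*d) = (d^2 - 3*d - 10)/(d*(d^2 - 5*d + 6))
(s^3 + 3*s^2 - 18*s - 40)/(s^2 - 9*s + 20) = (s^2 + 7*s + 10)/(s - 5)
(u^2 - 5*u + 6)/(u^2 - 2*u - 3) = (u - 2)/(u + 1)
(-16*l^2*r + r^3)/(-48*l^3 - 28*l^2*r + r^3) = r*(-4*l + r)/(-12*l^2 - 4*l*r + r^2)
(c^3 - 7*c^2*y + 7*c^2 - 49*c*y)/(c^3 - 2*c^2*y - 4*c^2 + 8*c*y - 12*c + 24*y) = c*(c^2 - 7*c*y + 7*c - 49*y)/(c^3 - 2*c^2*y - 4*c^2 + 8*c*y - 12*c + 24*y)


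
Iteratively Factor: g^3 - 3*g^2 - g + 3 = (g - 1)*(g^2 - 2*g - 3) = (g - 3)*(g - 1)*(g + 1)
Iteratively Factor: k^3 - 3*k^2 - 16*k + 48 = (k + 4)*(k^2 - 7*k + 12) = (k - 3)*(k + 4)*(k - 4)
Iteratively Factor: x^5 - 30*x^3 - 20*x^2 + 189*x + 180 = (x - 5)*(x^4 + 5*x^3 - 5*x^2 - 45*x - 36) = (x - 5)*(x + 4)*(x^3 + x^2 - 9*x - 9) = (x - 5)*(x + 1)*(x + 4)*(x^2 - 9) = (x - 5)*(x + 1)*(x + 3)*(x + 4)*(x - 3)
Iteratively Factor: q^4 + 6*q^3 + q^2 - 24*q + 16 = (q - 1)*(q^3 + 7*q^2 + 8*q - 16) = (q - 1)^2*(q^2 + 8*q + 16) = (q - 1)^2*(q + 4)*(q + 4)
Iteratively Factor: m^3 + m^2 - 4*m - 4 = (m + 1)*(m^2 - 4) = (m + 1)*(m + 2)*(m - 2)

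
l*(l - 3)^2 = l^3 - 6*l^2 + 9*l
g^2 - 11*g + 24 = (g - 8)*(g - 3)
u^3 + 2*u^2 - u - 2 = (u - 1)*(u + 1)*(u + 2)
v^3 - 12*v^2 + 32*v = v*(v - 8)*(v - 4)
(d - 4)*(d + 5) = d^2 + d - 20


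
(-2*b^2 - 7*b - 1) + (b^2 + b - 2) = -b^2 - 6*b - 3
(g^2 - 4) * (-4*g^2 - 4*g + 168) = -4*g^4 - 4*g^3 + 184*g^2 + 16*g - 672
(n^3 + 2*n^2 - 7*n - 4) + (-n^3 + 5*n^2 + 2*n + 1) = 7*n^2 - 5*n - 3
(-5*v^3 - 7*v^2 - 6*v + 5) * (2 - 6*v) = 30*v^4 + 32*v^3 + 22*v^2 - 42*v + 10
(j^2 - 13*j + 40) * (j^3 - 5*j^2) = j^5 - 18*j^4 + 105*j^3 - 200*j^2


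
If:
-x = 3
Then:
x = -3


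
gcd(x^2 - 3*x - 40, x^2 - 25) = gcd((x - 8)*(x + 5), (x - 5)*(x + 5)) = x + 5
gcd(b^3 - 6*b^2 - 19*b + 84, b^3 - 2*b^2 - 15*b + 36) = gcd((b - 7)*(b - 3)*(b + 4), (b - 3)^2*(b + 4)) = b^2 + b - 12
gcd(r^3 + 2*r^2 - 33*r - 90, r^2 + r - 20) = r + 5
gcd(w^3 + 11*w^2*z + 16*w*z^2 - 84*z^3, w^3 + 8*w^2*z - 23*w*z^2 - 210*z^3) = w^2 + 13*w*z + 42*z^2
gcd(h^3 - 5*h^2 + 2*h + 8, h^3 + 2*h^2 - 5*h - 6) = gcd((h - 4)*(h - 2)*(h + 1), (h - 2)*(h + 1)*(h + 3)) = h^2 - h - 2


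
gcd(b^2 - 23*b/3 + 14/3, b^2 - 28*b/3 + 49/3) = b - 7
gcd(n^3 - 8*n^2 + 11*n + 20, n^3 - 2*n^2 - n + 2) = n + 1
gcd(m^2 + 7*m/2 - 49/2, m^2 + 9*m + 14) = m + 7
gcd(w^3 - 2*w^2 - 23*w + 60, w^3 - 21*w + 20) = w^2 + w - 20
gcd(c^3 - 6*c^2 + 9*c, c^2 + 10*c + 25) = 1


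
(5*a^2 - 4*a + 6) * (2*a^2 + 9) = 10*a^4 - 8*a^3 + 57*a^2 - 36*a + 54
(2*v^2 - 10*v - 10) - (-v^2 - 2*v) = 3*v^2 - 8*v - 10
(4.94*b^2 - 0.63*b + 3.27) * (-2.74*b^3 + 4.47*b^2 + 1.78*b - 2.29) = -13.5356*b^5 + 23.808*b^4 - 2.9827*b^3 + 2.1829*b^2 + 7.2633*b - 7.4883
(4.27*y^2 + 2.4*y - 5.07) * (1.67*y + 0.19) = 7.1309*y^3 + 4.8193*y^2 - 8.0109*y - 0.9633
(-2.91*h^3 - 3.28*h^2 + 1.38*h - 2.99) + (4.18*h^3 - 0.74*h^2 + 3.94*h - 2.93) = 1.27*h^3 - 4.02*h^2 + 5.32*h - 5.92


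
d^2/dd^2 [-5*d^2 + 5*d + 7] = -10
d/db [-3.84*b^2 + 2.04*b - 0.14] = 2.04 - 7.68*b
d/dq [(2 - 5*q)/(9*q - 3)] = -1/(3*(3*q - 1)^2)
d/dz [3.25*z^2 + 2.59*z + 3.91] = 6.5*z + 2.59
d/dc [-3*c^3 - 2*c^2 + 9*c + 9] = -9*c^2 - 4*c + 9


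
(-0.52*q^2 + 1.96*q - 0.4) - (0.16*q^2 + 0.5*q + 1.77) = -0.68*q^2 + 1.46*q - 2.17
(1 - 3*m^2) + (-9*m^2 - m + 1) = -12*m^2 - m + 2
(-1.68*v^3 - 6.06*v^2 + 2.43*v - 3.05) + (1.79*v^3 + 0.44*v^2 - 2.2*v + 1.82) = 0.11*v^3 - 5.62*v^2 + 0.23*v - 1.23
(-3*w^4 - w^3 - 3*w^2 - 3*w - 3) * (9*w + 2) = -27*w^5 - 15*w^4 - 29*w^3 - 33*w^2 - 33*w - 6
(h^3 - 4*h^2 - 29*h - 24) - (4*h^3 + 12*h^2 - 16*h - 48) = -3*h^3 - 16*h^2 - 13*h + 24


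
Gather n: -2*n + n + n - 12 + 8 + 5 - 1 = 0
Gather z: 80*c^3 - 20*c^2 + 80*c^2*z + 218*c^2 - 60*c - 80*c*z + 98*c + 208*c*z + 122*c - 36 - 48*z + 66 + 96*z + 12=80*c^3 + 198*c^2 + 160*c + z*(80*c^2 + 128*c + 48) + 42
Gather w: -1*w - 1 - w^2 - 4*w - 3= -w^2 - 5*w - 4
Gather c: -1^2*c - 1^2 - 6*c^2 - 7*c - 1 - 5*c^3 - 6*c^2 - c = -5*c^3 - 12*c^2 - 9*c - 2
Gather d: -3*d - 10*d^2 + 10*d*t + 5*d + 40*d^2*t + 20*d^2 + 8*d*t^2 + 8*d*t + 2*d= d^2*(40*t + 10) + d*(8*t^2 + 18*t + 4)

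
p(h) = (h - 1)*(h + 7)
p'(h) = 2*h + 6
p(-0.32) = -8.82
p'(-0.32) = 5.36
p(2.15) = 10.52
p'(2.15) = 10.30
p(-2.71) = -15.92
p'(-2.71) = 0.58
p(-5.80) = -8.16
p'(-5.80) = -5.60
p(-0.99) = -11.96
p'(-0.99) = 4.02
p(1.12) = 0.97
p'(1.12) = 8.24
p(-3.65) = -15.58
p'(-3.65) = -1.30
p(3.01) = 20.12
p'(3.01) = 12.02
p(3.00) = 20.00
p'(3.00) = 12.00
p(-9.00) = 20.00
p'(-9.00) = -12.00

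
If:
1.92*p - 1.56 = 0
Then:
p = 0.81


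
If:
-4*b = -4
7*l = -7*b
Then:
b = 1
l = -1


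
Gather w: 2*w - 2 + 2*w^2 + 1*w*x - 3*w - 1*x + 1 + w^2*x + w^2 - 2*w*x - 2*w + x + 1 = w^2*(x + 3) + w*(-x - 3)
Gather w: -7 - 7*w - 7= -7*w - 14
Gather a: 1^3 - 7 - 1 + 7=0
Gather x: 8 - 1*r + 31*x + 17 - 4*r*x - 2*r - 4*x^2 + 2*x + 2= -3*r - 4*x^2 + x*(33 - 4*r) + 27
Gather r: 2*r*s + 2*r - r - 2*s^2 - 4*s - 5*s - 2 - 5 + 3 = r*(2*s + 1) - 2*s^2 - 9*s - 4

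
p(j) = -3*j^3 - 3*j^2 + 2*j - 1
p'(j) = -9*j^2 - 6*j + 2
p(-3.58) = 91.04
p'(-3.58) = -91.87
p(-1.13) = -2.76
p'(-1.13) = -2.71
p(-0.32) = -1.85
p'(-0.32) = 3.00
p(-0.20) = -1.50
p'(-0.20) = 2.84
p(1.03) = -5.40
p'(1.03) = -13.73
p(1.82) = -25.38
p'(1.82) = -38.73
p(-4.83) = 257.39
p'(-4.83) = -178.98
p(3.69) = -185.20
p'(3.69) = -142.68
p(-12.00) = 4727.00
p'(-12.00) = -1222.00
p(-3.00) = 47.00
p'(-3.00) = -61.00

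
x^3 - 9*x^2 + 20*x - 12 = (x - 6)*(x - 2)*(x - 1)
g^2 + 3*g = g*(g + 3)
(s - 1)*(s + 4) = s^2 + 3*s - 4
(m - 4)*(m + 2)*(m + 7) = m^3 + 5*m^2 - 22*m - 56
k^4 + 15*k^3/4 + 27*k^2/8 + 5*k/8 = k*(k + 1/4)*(k + 1)*(k + 5/2)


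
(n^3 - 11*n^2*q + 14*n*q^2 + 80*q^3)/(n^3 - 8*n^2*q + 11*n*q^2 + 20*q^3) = (-n^2 + 6*n*q + 16*q^2)/(-n^2 + 3*n*q + 4*q^2)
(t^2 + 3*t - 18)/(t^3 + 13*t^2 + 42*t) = (t - 3)/(t*(t + 7))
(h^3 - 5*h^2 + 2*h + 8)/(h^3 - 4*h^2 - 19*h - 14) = (h^2 - 6*h + 8)/(h^2 - 5*h - 14)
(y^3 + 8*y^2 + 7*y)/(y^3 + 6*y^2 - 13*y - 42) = y*(y + 1)/(y^2 - y - 6)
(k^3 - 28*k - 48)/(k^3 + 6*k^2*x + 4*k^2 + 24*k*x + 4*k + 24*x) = (k^2 - 2*k - 24)/(k^2 + 6*k*x + 2*k + 12*x)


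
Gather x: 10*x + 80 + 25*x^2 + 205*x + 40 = 25*x^2 + 215*x + 120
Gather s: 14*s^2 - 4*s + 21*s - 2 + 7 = 14*s^2 + 17*s + 5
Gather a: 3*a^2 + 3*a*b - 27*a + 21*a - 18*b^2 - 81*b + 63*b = 3*a^2 + a*(3*b - 6) - 18*b^2 - 18*b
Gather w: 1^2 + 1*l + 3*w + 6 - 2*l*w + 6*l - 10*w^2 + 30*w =7*l - 10*w^2 + w*(33 - 2*l) + 7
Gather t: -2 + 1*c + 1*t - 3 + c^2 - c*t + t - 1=c^2 + c + t*(2 - c) - 6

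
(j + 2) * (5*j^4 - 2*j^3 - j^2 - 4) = 5*j^5 + 8*j^4 - 5*j^3 - 2*j^2 - 4*j - 8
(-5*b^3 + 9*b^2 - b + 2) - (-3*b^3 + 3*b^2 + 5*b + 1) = -2*b^3 + 6*b^2 - 6*b + 1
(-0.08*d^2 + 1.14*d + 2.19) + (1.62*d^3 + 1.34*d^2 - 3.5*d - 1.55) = 1.62*d^3 + 1.26*d^2 - 2.36*d + 0.64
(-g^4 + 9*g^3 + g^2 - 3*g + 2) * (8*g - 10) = -8*g^5 + 82*g^4 - 82*g^3 - 34*g^2 + 46*g - 20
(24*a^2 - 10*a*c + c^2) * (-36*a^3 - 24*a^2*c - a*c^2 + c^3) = -864*a^5 - 216*a^4*c + 180*a^3*c^2 + 10*a^2*c^3 - 11*a*c^4 + c^5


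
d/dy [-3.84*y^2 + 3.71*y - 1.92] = 3.71 - 7.68*y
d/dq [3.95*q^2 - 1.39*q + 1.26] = 7.9*q - 1.39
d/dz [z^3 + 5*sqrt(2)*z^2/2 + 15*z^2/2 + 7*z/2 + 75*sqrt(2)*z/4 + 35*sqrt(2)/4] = 3*z^2 + 5*sqrt(2)*z + 15*z + 7/2 + 75*sqrt(2)/4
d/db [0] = 0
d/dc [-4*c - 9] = -4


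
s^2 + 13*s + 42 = (s + 6)*(s + 7)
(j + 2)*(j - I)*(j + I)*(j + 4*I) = j^4 + 2*j^3 + 4*I*j^3 + j^2 + 8*I*j^2 + 2*j + 4*I*j + 8*I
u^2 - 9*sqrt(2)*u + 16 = (u - 8*sqrt(2))*(u - sqrt(2))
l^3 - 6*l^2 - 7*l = l*(l - 7)*(l + 1)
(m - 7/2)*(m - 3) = m^2 - 13*m/2 + 21/2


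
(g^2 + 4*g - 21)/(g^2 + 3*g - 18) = (g + 7)/(g + 6)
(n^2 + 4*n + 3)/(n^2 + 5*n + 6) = (n + 1)/(n + 2)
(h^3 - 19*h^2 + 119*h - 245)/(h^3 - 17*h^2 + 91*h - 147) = (h - 5)/(h - 3)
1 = 1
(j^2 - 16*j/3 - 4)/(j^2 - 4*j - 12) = (j + 2/3)/(j + 2)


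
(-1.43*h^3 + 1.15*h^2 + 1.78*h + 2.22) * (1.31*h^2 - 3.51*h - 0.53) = -1.8733*h^5 + 6.5258*h^4 - 0.946799999999999*h^3 - 3.9491*h^2 - 8.7356*h - 1.1766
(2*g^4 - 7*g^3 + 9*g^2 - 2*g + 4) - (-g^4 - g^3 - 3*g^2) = 3*g^4 - 6*g^3 + 12*g^2 - 2*g + 4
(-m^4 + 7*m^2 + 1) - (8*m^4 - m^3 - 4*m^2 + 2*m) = -9*m^4 + m^3 + 11*m^2 - 2*m + 1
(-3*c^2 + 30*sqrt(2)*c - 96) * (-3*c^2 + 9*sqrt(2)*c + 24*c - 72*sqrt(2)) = 9*c^4 - 117*sqrt(2)*c^3 - 72*c^3 + 828*c^2 + 936*sqrt(2)*c^2 - 6624*c - 864*sqrt(2)*c + 6912*sqrt(2)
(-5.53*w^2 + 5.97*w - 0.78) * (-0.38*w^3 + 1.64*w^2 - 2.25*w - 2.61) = 2.1014*w^5 - 11.3378*w^4 + 22.5297*w^3 - 0.2784*w^2 - 13.8267*w + 2.0358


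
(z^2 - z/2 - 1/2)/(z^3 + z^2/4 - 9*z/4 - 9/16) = 8*(2*z^2 - z - 1)/(16*z^3 + 4*z^2 - 36*z - 9)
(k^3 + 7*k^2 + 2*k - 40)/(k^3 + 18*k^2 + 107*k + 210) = (k^2 + 2*k - 8)/(k^2 + 13*k + 42)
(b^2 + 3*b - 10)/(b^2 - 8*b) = (b^2 + 3*b - 10)/(b*(b - 8))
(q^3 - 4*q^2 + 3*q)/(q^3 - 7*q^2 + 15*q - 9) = q/(q - 3)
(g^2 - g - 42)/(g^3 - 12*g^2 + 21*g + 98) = (g + 6)/(g^2 - 5*g - 14)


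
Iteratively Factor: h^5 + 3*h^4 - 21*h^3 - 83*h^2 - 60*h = (h)*(h^4 + 3*h^3 - 21*h^2 - 83*h - 60) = h*(h + 1)*(h^3 + 2*h^2 - 23*h - 60) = h*(h - 5)*(h + 1)*(h^2 + 7*h + 12) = h*(h - 5)*(h + 1)*(h + 4)*(h + 3)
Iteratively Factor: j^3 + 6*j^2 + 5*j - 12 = (j + 4)*(j^2 + 2*j - 3) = (j + 3)*(j + 4)*(j - 1)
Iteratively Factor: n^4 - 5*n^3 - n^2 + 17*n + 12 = (n + 1)*(n^3 - 6*n^2 + 5*n + 12) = (n - 4)*(n + 1)*(n^2 - 2*n - 3) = (n - 4)*(n - 3)*(n + 1)*(n + 1)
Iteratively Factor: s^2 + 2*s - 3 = (s + 3)*(s - 1)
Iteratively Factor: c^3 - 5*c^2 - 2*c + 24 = (c - 3)*(c^2 - 2*c - 8) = (c - 4)*(c - 3)*(c + 2)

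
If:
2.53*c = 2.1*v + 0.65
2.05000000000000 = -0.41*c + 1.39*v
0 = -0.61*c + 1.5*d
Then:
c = 1.96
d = 0.80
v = 2.05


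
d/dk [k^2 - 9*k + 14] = 2*k - 9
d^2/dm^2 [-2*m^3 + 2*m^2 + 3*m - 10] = 4 - 12*m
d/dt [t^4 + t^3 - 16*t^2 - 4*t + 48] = 4*t^3 + 3*t^2 - 32*t - 4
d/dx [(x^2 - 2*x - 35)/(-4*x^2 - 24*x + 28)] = 2*(-x^2 - 7*x - 28)/(x^4 + 12*x^3 + 22*x^2 - 84*x + 49)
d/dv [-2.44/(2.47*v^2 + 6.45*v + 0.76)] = (12.0536*v + 15.738)/(2.47*v^2 + 6.45*v + 0.76)^2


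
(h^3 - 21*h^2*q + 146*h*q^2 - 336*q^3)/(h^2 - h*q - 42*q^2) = (h^2 - 14*h*q + 48*q^2)/(h + 6*q)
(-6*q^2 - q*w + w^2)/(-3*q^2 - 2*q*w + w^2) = (2*q + w)/(q + w)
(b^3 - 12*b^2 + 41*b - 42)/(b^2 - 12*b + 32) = (b^3 - 12*b^2 + 41*b - 42)/(b^2 - 12*b + 32)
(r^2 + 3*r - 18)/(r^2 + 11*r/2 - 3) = 2*(r - 3)/(2*r - 1)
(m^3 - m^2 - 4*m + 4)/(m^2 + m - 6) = (m^2 + m - 2)/(m + 3)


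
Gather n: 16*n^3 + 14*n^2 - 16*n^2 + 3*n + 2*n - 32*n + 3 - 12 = 16*n^3 - 2*n^2 - 27*n - 9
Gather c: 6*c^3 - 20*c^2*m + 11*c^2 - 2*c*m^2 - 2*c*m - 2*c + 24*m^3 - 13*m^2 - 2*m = 6*c^3 + c^2*(11 - 20*m) + c*(-2*m^2 - 2*m - 2) + 24*m^3 - 13*m^2 - 2*m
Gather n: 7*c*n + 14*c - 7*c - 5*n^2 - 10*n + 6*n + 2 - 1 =7*c - 5*n^2 + n*(7*c - 4) + 1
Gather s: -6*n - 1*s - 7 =-6*n - s - 7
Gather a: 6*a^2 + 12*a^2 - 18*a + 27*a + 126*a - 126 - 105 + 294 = 18*a^2 + 135*a + 63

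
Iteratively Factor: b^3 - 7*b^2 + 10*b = (b - 2)*(b^2 - 5*b) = (b - 5)*(b - 2)*(b)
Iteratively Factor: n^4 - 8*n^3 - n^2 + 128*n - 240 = (n - 3)*(n^3 - 5*n^2 - 16*n + 80) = (n - 4)*(n - 3)*(n^2 - n - 20) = (n - 5)*(n - 4)*(n - 3)*(n + 4)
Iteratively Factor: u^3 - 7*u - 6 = (u + 1)*(u^2 - u - 6) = (u - 3)*(u + 1)*(u + 2)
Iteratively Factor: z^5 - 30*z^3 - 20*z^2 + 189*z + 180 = (z + 1)*(z^4 - z^3 - 29*z^2 + 9*z + 180) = (z + 1)*(z + 3)*(z^3 - 4*z^2 - 17*z + 60) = (z - 5)*(z + 1)*(z + 3)*(z^2 + z - 12) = (z - 5)*(z - 3)*(z + 1)*(z + 3)*(z + 4)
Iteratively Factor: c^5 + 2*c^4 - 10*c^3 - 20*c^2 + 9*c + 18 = (c + 3)*(c^4 - c^3 - 7*c^2 + c + 6) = (c + 1)*(c + 3)*(c^3 - 2*c^2 - 5*c + 6) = (c - 1)*(c + 1)*(c + 3)*(c^2 - c - 6) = (c - 3)*(c - 1)*(c + 1)*(c + 3)*(c + 2)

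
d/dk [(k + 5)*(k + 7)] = 2*k + 12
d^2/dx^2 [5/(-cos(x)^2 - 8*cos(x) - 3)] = 10*(2*sin(x)^4 - 27*sin(x)^2 - 27*cos(x) + 3*cos(3*x) - 36)/(-sin(x)^2 + 8*cos(x) + 4)^3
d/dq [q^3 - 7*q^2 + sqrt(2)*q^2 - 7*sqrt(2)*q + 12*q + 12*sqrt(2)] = 3*q^2 - 14*q + 2*sqrt(2)*q - 7*sqrt(2) + 12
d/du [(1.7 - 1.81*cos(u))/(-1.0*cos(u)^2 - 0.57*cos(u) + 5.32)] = (1.81*cos(u)^2 - 3.4*cos(u) + 8.6602)*sin(u)/(1.0*cos(u)^4 + 1.14*cos(u)^3 - 10.3151*cos(u)^2 - 6.0648*cos(u) + 28.3024)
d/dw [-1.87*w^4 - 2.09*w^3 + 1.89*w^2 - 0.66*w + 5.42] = -7.48*w^3 - 6.27*w^2 + 3.78*w - 0.66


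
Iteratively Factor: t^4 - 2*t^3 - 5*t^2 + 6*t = (t - 1)*(t^3 - t^2 - 6*t) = t*(t - 1)*(t^2 - t - 6) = t*(t - 3)*(t - 1)*(t + 2)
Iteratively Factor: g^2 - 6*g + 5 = (g - 5)*(g - 1)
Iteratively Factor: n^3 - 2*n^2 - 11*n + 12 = (n + 3)*(n^2 - 5*n + 4) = (n - 1)*(n + 3)*(n - 4)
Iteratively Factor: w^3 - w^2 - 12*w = (w - 4)*(w^2 + 3*w) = w*(w - 4)*(w + 3)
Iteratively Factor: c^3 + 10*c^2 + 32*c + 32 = (c + 4)*(c^2 + 6*c + 8) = (c + 4)^2*(c + 2)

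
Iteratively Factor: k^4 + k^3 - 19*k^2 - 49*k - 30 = (k + 1)*(k^3 - 19*k - 30) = (k - 5)*(k + 1)*(k^2 + 5*k + 6) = (k - 5)*(k + 1)*(k + 3)*(k + 2)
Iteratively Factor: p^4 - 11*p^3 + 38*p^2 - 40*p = (p)*(p^3 - 11*p^2 + 38*p - 40) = p*(p - 2)*(p^2 - 9*p + 20) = p*(p - 4)*(p - 2)*(p - 5)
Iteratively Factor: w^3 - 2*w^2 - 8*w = (w)*(w^2 - 2*w - 8) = w*(w + 2)*(w - 4)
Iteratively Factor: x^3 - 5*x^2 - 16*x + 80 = (x - 4)*(x^2 - x - 20) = (x - 4)*(x + 4)*(x - 5)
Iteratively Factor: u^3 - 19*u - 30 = (u + 3)*(u^2 - 3*u - 10) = (u + 2)*(u + 3)*(u - 5)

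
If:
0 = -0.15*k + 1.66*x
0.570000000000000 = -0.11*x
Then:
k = -57.35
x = -5.18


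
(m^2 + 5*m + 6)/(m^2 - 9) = (m + 2)/(m - 3)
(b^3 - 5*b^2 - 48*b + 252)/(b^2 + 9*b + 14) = (b^2 - 12*b + 36)/(b + 2)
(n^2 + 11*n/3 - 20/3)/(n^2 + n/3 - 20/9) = 3*(n + 5)/(3*n + 5)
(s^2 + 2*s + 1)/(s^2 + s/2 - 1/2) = 2*(s + 1)/(2*s - 1)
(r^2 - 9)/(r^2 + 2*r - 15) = (r + 3)/(r + 5)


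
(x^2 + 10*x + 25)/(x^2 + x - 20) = (x + 5)/(x - 4)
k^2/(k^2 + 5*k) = k/(k + 5)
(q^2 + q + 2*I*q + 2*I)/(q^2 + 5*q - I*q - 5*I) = (q^2 + q*(1 + 2*I) + 2*I)/(q^2 + q*(5 - I) - 5*I)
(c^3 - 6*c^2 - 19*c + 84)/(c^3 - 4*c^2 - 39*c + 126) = (c + 4)/(c + 6)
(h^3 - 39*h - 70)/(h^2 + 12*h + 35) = (h^2 - 5*h - 14)/(h + 7)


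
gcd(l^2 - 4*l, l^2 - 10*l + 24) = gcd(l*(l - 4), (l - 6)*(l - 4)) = l - 4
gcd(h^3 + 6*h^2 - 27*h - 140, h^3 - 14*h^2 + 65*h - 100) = h - 5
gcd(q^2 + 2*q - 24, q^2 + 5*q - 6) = q + 6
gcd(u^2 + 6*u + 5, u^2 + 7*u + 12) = 1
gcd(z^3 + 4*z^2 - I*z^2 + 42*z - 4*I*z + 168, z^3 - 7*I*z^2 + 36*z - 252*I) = z^2 - I*z + 42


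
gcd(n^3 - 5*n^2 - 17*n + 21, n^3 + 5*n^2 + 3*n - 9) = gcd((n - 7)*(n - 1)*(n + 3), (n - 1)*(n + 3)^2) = n^2 + 2*n - 3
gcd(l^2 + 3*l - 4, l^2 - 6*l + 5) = l - 1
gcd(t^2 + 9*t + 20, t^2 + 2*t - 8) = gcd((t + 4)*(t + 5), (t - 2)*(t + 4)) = t + 4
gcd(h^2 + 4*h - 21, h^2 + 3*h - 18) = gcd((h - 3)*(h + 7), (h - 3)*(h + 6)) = h - 3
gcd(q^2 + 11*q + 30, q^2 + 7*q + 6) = q + 6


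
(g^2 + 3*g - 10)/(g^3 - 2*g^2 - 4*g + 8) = (g + 5)/(g^2 - 4)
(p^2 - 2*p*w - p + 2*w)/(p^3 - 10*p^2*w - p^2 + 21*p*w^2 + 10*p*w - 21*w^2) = (p - 2*w)/(p^2 - 10*p*w + 21*w^2)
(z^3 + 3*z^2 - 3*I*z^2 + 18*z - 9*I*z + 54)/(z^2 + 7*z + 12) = (z^2 - 3*I*z + 18)/(z + 4)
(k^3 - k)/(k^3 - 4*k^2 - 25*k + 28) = k*(k + 1)/(k^2 - 3*k - 28)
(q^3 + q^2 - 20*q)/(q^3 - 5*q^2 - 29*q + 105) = q*(q - 4)/(q^2 - 10*q + 21)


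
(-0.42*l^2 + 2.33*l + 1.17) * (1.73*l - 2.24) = -0.7266*l^3 + 4.9717*l^2 - 3.1951*l - 2.6208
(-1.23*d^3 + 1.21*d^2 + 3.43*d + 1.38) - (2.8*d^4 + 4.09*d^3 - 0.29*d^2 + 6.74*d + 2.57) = -2.8*d^4 - 5.32*d^3 + 1.5*d^2 - 3.31*d - 1.19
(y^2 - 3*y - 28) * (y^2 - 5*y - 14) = y^4 - 8*y^3 - 27*y^2 + 182*y + 392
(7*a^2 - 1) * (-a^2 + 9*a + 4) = -7*a^4 + 63*a^3 + 29*a^2 - 9*a - 4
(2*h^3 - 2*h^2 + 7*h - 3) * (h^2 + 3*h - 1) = 2*h^5 + 4*h^4 - h^3 + 20*h^2 - 16*h + 3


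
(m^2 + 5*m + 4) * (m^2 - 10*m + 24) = m^4 - 5*m^3 - 22*m^2 + 80*m + 96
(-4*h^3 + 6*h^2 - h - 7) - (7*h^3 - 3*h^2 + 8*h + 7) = -11*h^3 + 9*h^2 - 9*h - 14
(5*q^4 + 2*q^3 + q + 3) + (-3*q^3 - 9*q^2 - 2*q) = 5*q^4 - q^3 - 9*q^2 - q + 3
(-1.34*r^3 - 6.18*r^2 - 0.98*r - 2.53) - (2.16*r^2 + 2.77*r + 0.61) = -1.34*r^3 - 8.34*r^2 - 3.75*r - 3.14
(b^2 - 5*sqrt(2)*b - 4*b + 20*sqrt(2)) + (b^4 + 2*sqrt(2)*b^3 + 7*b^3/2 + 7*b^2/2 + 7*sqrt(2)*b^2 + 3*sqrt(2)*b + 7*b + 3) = b^4 + 2*sqrt(2)*b^3 + 7*b^3/2 + 9*b^2/2 + 7*sqrt(2)*b^2 - 2*sqrt(2)*b + 3*b + 3 + 20*sqrt(2)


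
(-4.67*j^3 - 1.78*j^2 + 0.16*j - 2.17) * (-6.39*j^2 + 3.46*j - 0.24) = 29.8413*j^5 - 4.784*j^4 - 6.0604*j^3 + 14.8471*j^2 - 7.5466*j + 0.5208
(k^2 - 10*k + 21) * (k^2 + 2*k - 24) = k^4 - 8*k^3 - 23*k^2 + 282*k - 504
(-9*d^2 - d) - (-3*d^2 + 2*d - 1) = -6*d^2 - 3*d + 1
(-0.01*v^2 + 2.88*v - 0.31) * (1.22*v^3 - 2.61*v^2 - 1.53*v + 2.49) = -0.0122*v^5 + 3.5397*v^4 - 7.8797*v^3 - 3.6222*v^2 + 7.6455*v - 0.7719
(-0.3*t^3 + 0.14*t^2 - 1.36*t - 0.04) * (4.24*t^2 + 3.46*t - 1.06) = -1.272*t^5 - 0.4444*t^4 - 4.964*t^3 - 5.0236*t^2 + 1.3032*t + 0.0424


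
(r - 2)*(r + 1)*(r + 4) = r^3 + 3*r^2 - 6*r - 8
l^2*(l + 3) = l^3 + 3*l^2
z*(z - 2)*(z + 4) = z^3 + 2*z^2 - 8*z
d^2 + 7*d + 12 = (d + 3)*(d + 4)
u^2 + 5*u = u*(u + 5)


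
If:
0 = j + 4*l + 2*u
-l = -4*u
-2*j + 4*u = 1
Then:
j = -9/20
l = 1/10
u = 1/40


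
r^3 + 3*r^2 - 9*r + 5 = (r - 1)^2*(r + 5)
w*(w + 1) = w^2 + w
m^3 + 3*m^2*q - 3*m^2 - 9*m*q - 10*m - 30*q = (m - 5)*(m + 2)*(m + 3*q)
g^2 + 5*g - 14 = (g - 2)*(g + 7)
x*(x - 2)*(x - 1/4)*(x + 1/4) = x^4 - 2*x^3 - x^2/16 + x/8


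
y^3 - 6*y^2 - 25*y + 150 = (y - 6)*(y - 5)*(y + 5)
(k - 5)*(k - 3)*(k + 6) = k^3 - 2*k^2 - 33*k + 90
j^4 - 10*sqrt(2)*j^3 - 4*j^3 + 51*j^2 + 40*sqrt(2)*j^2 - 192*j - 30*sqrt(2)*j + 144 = (j - 3)*(j - 1)*(j - 6*sqrt(2))*(j - 4*sqrt(2))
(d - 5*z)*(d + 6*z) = d^2 + d*z - 30*z^2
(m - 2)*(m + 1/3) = m^2 - 5*m/3 - 2/3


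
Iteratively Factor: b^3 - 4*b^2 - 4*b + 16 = (b - 2)*(b^2 - 2*b - 8) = (b - 2)*(b + 2)*(b - 4)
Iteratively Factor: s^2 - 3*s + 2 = (s - 1)*(s - 2)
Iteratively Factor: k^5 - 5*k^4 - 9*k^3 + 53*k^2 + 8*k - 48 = (k - 4)*(k^4 - k^3 - 13*k^2 + k + 12) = (k - 4)^2*(k^3 + 3*k^2 - k - 3) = (k - 4)^2*(k + 3)*(k^2 - 1) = (k - 4)^2*(k - 1)*(k + 3)*(k + 1)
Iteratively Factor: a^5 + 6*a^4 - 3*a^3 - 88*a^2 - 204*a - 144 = (a + 2)*(a^4 + 4*a^3 - 11*a^2 - 66*a - 72) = (a + 2)*(a + 3)*(a^3 + a^2 - 14*a - 24) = (a - 4)*(a + 2)*(a + 3)*(a^2 + 5*a + 6) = (a - 4)*(a + 2)*(a + 3)^2*(a + 2)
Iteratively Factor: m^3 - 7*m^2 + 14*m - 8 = (m - 2)*(m^2 - 5*m + 4) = (m - 4)*(m - 2)*(m - 1)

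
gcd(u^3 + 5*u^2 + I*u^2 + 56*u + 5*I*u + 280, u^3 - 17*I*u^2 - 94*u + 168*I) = u - 7*I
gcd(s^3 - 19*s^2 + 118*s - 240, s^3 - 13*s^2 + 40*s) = s^2 - 13*s + 40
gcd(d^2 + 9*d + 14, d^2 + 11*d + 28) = d + 7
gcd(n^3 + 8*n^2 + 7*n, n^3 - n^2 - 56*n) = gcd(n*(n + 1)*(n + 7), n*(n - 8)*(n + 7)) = n^2 + 7*n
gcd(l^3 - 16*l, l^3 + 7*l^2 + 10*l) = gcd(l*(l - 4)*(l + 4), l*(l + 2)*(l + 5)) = l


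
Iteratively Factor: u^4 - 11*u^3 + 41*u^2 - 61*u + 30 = (u - 3)*(u^3 - 8*u^2 + 17*u - 10) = (u - 5)*(u - 3)*(u^2 - 3*u + 2) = (u - 5)*(u - 3)*(u - 1)*(u - 2)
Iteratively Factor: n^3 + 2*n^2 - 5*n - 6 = (n + 3)*(n^2 - n - 2) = (n - 2)*(n + 3)*(n + 1)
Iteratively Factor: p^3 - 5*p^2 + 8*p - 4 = (p - 2)*(p^2 - 3*p + 2) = (p - 2)*(p - 1)*(p - 2)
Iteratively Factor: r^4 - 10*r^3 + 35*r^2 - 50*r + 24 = (r - 3)*(r^3 - 7*r^2 + 14*r - 8) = (r - 4)*(r - 3)*(r^2 - 3*r + 2) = (r - 4)*(r - 3)*(r - 2)*(r - 1)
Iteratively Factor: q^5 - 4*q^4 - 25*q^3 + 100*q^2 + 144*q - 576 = (q - 3)*(q^4 - q^3 - 28*q^2 + 16*q + 192) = (q - 4)*(q - 3)*(q^3 + 3*q^2 - 16*q - 48) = (q - 4)*(q - 3)*(q + 3)*(q^2 - 16) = (q - 4)^2*(q - 3)*(q + 3)*(q + 4)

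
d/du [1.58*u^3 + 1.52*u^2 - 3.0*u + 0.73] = 4.74*u^2 + 3.04*u - 3.0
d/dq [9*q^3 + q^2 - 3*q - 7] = 27*q^2 + 2*q - 3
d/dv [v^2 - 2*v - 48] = 2*v - 2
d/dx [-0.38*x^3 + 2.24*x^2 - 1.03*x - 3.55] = -1.14*x^2 + 4.48*x - 1.03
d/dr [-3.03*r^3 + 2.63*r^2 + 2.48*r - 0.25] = -9.09*r^2 + 5.26*r + 2.48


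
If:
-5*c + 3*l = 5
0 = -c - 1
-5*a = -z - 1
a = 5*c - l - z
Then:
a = -2/3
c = -1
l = 0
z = -13/3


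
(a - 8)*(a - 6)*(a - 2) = a^3 - 16*a^2 + 76*a - 96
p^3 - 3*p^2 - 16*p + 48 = (p - 4)*(p - 3)*(p + 4)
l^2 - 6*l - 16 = (l - 8)*(l + 2)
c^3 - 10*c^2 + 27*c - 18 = (c - 6)*(c - 3)*(c - 1)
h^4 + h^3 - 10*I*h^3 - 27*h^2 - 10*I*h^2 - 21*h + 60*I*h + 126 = (h - 2)*(h + 3)*(h - 7*I)*(h - 3*I)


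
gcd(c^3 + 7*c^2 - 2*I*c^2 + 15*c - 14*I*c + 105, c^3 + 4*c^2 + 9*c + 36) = c + 3*I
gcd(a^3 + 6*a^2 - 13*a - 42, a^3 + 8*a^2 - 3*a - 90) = a - 3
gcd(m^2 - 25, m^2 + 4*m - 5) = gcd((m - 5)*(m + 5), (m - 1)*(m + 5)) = m + 5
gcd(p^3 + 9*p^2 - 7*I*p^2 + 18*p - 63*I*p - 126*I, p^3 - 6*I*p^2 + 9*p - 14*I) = p - 7*I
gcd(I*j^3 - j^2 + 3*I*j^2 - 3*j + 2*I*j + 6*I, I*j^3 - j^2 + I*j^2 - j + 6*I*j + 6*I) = 1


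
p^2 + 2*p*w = p*(p + 2*w)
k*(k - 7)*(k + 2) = k^3 - 5*k^2 - 14*k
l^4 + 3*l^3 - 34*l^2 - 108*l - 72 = (l - 6)*(l + 1)*(l + 2)*(l + 6)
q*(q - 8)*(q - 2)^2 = q^4 - 12*q^3 + 36*q^2 - 32*q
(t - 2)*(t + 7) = t^2 + 5*t - 14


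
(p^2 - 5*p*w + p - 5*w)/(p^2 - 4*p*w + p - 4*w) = (p - 5*w)/(p - 4*w)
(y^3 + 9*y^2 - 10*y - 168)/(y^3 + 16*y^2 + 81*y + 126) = (y - 4)/(y + 3)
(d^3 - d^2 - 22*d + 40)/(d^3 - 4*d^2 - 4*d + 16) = (d + 5)/(d + 2)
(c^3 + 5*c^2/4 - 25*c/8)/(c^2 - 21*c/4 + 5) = c*(2*c + 5)/(2*(c - 4))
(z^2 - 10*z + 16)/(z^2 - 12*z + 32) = (z - 2)/(z - 4)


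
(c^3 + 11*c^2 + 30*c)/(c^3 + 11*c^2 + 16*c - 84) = c*(c + 5)/(c^2 + 5*c - 14)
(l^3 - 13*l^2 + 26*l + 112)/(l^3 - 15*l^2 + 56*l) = (l + 2)/l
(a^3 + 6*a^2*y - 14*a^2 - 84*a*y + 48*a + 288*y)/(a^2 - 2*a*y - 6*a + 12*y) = (-a^2 - 6*a*y + 8*a + 48*y)/(-a + 2*y)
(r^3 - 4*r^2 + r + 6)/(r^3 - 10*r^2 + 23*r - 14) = (r^2 - 2*r - 3)/(r^2 - 8*r + 7)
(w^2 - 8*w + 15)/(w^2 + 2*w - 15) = (w - 5)/(w + 5)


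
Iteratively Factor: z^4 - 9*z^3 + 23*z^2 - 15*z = (z - 1)*(z^3 - 8*z^2 + 15*z) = z*(z - 1)*(z^2 - 8*z + 15) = z*(z - 5)*(z - 1)*(z - 3)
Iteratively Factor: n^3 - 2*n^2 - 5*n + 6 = (n - 1)*(n^2 - n - 6) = (n - 1)*(n + 2)*(n - 3)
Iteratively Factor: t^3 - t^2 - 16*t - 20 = (t - 5)*(t^2 + 4*t + 4) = (t - 5)*(t + 2)*(t + 2)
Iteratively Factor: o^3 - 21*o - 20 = (o + 1)*(o^2 - o - 20) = (o + 1)*(o + 4)*(o - 5)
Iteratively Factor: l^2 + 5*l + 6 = (l + 2)*(l + 3)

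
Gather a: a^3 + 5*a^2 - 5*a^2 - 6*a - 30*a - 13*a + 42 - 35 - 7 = a^3 - 49*a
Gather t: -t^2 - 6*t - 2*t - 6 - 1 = -t^2 - 8*t - 7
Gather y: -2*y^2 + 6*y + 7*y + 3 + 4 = -2*y^2 + 13*y + 7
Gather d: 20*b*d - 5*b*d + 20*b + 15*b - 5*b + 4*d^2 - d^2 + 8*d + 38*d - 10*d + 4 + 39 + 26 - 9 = 30*b + 3*d^2 + d*(15*b + 36) + 60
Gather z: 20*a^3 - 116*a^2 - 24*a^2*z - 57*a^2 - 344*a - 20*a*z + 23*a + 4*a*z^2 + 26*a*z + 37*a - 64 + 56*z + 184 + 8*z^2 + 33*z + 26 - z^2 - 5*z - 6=20*a^3 - 173*a^2 - 284*a + z^2*(4*a + 7) + z*(-24*a^2 + 6*a + 84) + 140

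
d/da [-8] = 0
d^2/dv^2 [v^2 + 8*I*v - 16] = 2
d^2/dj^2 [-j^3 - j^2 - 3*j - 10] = -6*j - 2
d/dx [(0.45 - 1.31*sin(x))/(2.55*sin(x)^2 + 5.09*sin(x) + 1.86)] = (3.3405*sin(x)^2 - 2.295*sin(x) - 4.7271)*cos(x)/(6.5025*sin(x)^4 + 25.959*sin(x)^3 + 35.3941*sin(x)^2 + 18.9348*sin(x) + 3.4596)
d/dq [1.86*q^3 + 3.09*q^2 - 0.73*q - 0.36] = 5.58*q^2 + 6.18*q - 0.73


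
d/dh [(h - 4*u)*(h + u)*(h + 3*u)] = 3*h^2 - 13*u^2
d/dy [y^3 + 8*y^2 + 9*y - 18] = 3*y^2 + 16*y + 9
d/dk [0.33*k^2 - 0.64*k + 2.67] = 0.66*k - 0.64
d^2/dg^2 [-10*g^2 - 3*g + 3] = -20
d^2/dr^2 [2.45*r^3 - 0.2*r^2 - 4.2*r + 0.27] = 14.7*r - 0.4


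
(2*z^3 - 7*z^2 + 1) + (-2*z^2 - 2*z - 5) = 2*z^3 - 9*z^2 - 2*z - 4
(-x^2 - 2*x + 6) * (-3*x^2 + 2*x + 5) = 3*x^4 + 4*x^3 - 27*x^2 + 2*x + 30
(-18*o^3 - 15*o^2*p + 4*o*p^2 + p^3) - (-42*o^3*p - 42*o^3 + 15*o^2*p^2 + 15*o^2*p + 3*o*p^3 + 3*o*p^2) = 42*o^3*p + 24*o^3 - 15*o^2*p^2 - 30*o^2*p - 3*o*p^3 + o*p^2 + p^3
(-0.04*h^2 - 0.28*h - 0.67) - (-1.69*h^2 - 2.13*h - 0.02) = 1.65*h^2 + 1.85*h - 0.65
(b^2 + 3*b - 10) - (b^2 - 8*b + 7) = 11*b - 17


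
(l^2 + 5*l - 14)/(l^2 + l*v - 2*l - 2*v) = (l + 7)/(l + v)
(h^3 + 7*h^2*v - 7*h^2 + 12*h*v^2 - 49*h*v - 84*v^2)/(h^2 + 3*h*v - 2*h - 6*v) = (h^2 + 4*h*v - 7*h - 28*v)/(h - 2)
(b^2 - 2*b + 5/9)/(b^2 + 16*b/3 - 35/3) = (b - 1/3)/(b + 7)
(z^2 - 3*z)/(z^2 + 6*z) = (z - 3)/(z + 6)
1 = 1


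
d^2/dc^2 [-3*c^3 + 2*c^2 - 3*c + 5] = 4 - 18*c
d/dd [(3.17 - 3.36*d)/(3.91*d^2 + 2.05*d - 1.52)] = (13.1376*d^2 - 24.7894*d - 1.3913)/(15.2881*d^4 + 16.031*d^3 - 7.6839*d^2 - 6.232*d + 2.3104)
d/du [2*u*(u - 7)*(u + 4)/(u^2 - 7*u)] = 2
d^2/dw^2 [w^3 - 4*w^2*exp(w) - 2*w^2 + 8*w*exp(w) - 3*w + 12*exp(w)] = -4*w^2*exp(w) - 8*w*exp(w) + 6*w + 20*exp(w) - 4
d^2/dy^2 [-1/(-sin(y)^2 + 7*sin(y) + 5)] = (4*sin(y)^4 - 21*sin(y)^3 + 63*sin(y)^2 + 7*sin(y) - 108)/(7*sin(y) + cos(y)^2 + 4)^3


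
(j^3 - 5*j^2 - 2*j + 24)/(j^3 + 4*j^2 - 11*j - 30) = (j - 4)/(j + 5)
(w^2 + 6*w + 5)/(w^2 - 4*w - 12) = (w^2 + 6*w + 5)/(w^2 - 4*w - 12)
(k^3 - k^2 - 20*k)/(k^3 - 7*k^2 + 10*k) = (k + 4)/(k - 2)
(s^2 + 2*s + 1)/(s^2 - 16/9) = 9*(s^2 + 2*s + 1)/(9*s^2 - 16)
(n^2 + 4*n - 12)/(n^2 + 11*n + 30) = (n - 2)/(n + 5)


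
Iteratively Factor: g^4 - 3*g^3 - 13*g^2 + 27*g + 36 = (g - 4)*(g^3 + g^2 - 9*g - 9) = (g - 4)*(g + 3)*(g^2 - 2*g - 3) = (g - 4)*(g + 1)*(g + 3)*(g - 3)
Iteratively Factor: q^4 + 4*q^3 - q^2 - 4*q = (q - 1)*(q^3 + 5*q^2 + 4*q) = (q - 1)*(q + 1)*(q^2 + 4*q) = q*(q - 1)*(q + 1)*(q + 4)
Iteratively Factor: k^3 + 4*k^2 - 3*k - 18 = (k + 3)*(k^2 + k - 6) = (k + 3)^2*(k - 2)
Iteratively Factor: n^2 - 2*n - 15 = (n + 3)*(n - 5)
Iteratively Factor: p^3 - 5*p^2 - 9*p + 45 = (p - 5)*(p^2 - 9) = (p - 5)*(p + 3)*(p - 3)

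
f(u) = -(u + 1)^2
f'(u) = -2*u - 2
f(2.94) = -15.52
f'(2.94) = -7.88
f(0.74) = -3.03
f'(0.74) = -3.48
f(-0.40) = -0.36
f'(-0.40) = -1.20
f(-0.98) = -0.00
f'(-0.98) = -0.04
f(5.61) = -43.69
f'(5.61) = -13.22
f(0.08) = -1.17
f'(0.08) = -2.16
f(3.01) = -16.08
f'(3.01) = -8.02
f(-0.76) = -0.06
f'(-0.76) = -0.48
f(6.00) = -49.00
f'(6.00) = -14.00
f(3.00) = -16.00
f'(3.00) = -8.00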